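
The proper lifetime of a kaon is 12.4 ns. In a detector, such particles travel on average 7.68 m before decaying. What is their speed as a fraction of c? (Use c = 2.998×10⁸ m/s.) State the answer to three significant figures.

Let x = d/(cτ) = 7.680 m / (2.998×10⁸ m/s × 1.240×10^-8 s) = 2.0659. Since d = βγcτ, x = βγ = β/√(1−β²).
Solving: β² = x²/(1+x²) = 4.26794/5.26794 = 0.810172, so β = 0.900.

0.900c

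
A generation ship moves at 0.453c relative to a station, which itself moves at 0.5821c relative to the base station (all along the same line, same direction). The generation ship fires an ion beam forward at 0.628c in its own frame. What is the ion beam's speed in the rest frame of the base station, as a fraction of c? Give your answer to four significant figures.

0.9556c

First combine the ion beam and generation ship (S''→S'): u₁ = (0.628 + 0.453)/(1 + 0.628×0.453) = 1.081/1.284484 = 0.84158.
Then combine with the station (S'→S): u = (0.84158 + 0.5821)/(1 + 0.84158×0.5821) = 1.42368/1.489883718 = 0.95556.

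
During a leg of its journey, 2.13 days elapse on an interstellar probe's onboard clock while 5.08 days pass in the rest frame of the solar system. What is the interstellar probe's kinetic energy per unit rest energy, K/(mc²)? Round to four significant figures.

The time-dilation ratio gives γ = 5.08/2.13 = 2.38498.
K/(mc²) = γ − 1 = 2.38498 − 1 = 1.385.

1.385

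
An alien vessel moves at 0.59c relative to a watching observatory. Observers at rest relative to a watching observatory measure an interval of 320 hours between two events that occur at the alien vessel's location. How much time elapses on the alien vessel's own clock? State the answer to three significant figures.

β² = 0.3481, so γ = 1/√0.6519 = 1.2385.
The alien vessel's clock runs slow as seen from a watching observatory, so Δτ = Δt/γ = 320/1.2385 = 258 hours.

258 hours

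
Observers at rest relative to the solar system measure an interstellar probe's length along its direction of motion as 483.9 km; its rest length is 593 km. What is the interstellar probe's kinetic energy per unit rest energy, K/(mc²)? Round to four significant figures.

From L = L₀/γ: γ = 593/483.9 = 1.22546.
Since K = (γ−1)mc², K/(mc²) = 1.22546 − 1 = 0.2255.

0.2255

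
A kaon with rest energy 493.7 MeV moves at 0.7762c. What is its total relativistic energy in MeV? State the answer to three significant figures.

With β = 0.7762, γ = 1/√(1 − 0.7762²) = 1/√0.39751356 = 1.5861.
Total energy: E = γmc² = 1.5861 × 493.7 MeV = 783 MeV.

783 MeV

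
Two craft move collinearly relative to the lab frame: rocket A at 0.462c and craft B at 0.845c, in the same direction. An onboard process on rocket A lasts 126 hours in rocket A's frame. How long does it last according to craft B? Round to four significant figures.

162.0 hours

Transform rocket A's velocity into craft B's frame: (0.462 − 0.845)/(1 − 0.462·0.845) = −0.383/0.60961, so the relative speed is 0.62827c.
γ for this relative speed: γ = 1/√(1 − 0.394723) = 1.2854.
The clock on rocket A records proper time, so craft B measures Δt = γΔτ = 1.2854 × 126 = 162.0 hours.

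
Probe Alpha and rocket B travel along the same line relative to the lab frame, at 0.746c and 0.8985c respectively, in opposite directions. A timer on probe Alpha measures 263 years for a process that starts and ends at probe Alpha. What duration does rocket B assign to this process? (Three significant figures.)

1500 years

Transform probe Alpha's velocity into rocket B's frame: (0.746 + 0.8985)/(1 + 0.746·0.8985) = 1.6445/1.670281, so the relative speed is 0.98456c.
At |u| = 0.98456c, γ = (1 − 0.969358)^(−1/2) = 5.7127.
The clock on probe Alpha records proper time, so rocket B measures Δt = γΔτ = 5.7127 × 263 = 1500 years.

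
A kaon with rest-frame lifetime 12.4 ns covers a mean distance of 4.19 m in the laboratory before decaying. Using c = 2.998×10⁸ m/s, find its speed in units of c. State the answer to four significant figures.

0.7480c

Lab distance = (lab lifetime)·v = γτ·βc, so βγ = d/(cτ) = 4.190/(2.998×10⁸ × 1.240×10^-8) = 1.1271.
With βγ = 1.1271: γ² = 1 + (βγ)² = 2.27035, and β = (βγ)/γ = 1.1271/1.50677 = 0.7480.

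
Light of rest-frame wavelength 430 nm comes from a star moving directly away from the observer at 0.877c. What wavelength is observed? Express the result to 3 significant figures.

Relativistic Doppler for wavelength: λ_obs = λ_src · √((1+β)/(1−β)).
With β = 0.877: factor = √(1.877/0.123) = 3.9064.
λ_obs = 430 × 3.9064 = 1680 nm.

1680 nm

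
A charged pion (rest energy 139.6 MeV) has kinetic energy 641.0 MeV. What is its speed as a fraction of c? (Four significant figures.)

0.9839c

γ = 1 + K/(mc²) = 1 + 641.0/139.6 = 5.5917.
β = √(1 − 1/γ²) = √(1 − 0.0319825) = √0.9680175 = 0.9839.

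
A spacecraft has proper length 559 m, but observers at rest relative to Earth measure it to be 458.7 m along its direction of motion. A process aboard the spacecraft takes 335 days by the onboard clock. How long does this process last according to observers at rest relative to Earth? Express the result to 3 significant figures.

408 days

γ = L₀/L = 559/458.7 = 1.21866.
The same γ dilates the second interval: 1.21866 × 335 days = 408 days.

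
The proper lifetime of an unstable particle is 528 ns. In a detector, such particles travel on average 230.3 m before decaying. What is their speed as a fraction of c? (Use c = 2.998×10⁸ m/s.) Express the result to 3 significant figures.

0.824c

Lab distance = (lab lifetime)·v = γτ·βc, so βγ = d/(cτ) = 230.3/(2.998×10⁸ × 5.280×10^-7) = 1.4549.
With βγ = 1.4549: γ² = 1 + (βγ)² = 3.11673, and β = (βγ)/γ = 1.4549/1.76543 = 0.824.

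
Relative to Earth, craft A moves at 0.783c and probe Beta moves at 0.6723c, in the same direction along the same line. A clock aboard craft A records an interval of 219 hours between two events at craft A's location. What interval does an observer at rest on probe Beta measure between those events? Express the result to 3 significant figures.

225 hours

The velocity of craft A relative to probe Beta is (0.783 − 0.6723)c / (1 − 0.783×0.6723) = 0.23375c; relative speed 0.23375c.
At |u| = 0.23375c, γ = (1 − 0.0546391)^(−1/2) = 1.0285.
Craft A's interval is proper; time dilation gives Δt_B = γΔτ = 1.0285 × 219 hours = 225 hours.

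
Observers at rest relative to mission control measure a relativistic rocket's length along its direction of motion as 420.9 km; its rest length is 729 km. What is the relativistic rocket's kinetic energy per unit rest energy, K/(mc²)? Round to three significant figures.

From L = L₀/γ: γ = 729/420.9 = 1.732.
K/(mc²) = γ − 1 = 1.732 − 1 = 0.732.

0.732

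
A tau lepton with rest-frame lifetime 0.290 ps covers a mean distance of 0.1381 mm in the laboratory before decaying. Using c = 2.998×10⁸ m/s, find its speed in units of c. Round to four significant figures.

0.8463c

Lab distance = (lab lifetime)·v = γτ·βc, so βγ = d/(cτ) = 1.381×10^-4/(2.998×10⁸ × 2.900×10^-13) = 1.5884.
With βγ = 1.5884: γ² = 1 + (βγ)² = 3.52301, and β = (βγ)/γ = 1.5884/1.87697 = 0.8463.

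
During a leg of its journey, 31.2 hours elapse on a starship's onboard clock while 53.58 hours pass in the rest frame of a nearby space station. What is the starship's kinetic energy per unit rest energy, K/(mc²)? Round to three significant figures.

0.717

From Δt = γΔτ: γ = 53.58/31.2 = 1.71731.
K/(mc²) = γ − 1 = 1.71731 − 1 = 0.717.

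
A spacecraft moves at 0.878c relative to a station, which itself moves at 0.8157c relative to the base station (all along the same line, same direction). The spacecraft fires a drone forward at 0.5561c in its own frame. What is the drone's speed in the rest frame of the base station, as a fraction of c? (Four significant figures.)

0.9962c

First combine the drone and spacecraft (S''→S'): u₁ = (0.5561 + 0.878)/(1 + 0.5561×0.878) = 1.4341/1.4882558 = 0.96361.
Then combine with the station (S'→S): u = (0.96361 + 0.8157)/(1 + 0.96361×0.8157) = 1.77931/1.786016677 = 0.99624.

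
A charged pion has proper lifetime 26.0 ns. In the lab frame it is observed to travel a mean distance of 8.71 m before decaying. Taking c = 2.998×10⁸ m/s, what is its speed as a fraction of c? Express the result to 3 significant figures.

Lab distance = (lab lifetime)·v = γτ·βc, so βγ = d/(cτ) = 8.710/(2.998×10⁸ × 2.600×10^-8) = 1.1174.
With βγ = 1.1174: γ² = 1 + (βγ)² = 2.24858, and β = (βγ)/γ = 1.1174/1.49953 = 0.745.

0.745c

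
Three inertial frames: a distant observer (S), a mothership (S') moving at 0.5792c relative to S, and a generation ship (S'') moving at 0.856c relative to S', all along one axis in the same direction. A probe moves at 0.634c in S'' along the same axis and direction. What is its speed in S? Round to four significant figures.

First combine the probe and generation ship (S''→S'): u₁ = (0.634 + 0.856)/(1 + 0.634×0.856) = 1.49/1.542704 = 0.96584.
Then combine with the mothership (S'→S): u = (0.96584 + 0.5792)/(1 + 0.96584×0.5792) = 1.54504/1.559414528 = 0.99078.

0.9908c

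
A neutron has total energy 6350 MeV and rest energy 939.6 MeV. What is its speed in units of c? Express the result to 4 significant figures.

0.9890c

γ = E/(mc²) = 6350/939.6 = 6.7582.
β = √(1 − 1/γ²) = √(1 − 0.0218946) = √0.9781054 = 0.9890.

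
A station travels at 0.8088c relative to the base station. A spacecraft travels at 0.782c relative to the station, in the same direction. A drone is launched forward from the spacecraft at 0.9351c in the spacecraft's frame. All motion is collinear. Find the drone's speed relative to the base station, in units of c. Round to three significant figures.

0.999c

First combine the drone and spacecraft (S''→S'): u₁ = (0.9351 + 0.782)/(1 + 0.9351×0.782) = 1.7171/1.7312482 = 0.99183.
Then combine with the station (S'→S): u = (0.99183 + 0.8088)/(1 + 0.99183×0.8088) = 1.80063/1.802192104 = 0.99913.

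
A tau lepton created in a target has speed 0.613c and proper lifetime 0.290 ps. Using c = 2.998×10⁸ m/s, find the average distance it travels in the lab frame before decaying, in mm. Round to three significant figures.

With β = 0.613, γ = 1/√(1 − 0.613²) = 1/√0.624231 = 1.2657.
Lab-frame lifetime: Δt = γτ = 1.2657 × 0.290 ps = 0.36705 ps.
Distance: d = vΔt = 0.613 × 2.998×10⁸ m/s × 3.6705×10^-13 s = 6.75×10^-5 m = 0.0675 mm.

0.0675 mm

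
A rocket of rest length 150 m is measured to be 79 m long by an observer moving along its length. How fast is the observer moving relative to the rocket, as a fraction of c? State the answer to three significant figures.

Length contraction gives γ = L₀/L = 150/79 = 1.8987.
β = √(1 − 1/γ²) = √0.722612 = 0.850.

0.850c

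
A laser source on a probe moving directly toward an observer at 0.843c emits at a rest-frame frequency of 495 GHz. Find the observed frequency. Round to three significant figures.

Relativistic Doppler (source moving toward): f_obs = f_src · √((1+β)/(1−β)).
With β = 0.843: factor = √(1.843/0.157) = 3.4262.
f_obs = 495 × 3.4262 = 1700 GHz.

1700 GHz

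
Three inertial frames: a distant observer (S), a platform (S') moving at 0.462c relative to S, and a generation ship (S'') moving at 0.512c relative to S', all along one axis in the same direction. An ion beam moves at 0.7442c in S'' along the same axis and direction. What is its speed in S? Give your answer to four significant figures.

Apply u = (u'+v)/(1+u'v) twice. Ion beam in the platform frame: (0.7442+0.512)/(1+0.7442·0.512) = 1.2562/1.3810304 = 0.90961c.
That velocity, transformed to the rest frame of a distant observer: (0.90961+0.462)/(1+0.90961·0.462) = 1.37161/1.42023982 = 0.96576c.

0.9658c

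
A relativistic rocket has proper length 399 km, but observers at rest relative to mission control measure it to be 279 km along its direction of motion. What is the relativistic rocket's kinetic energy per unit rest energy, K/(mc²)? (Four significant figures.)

From L = L₀/γ: γ = 399/279 = 1.43011.
Since K = (γ−1)mc², K/(mc²) = 1.43011 − 1 = 0.4301.

0.4301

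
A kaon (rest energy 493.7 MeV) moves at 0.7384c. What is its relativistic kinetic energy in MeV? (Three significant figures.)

Lorentz factor: γ = (1 − 0.54523456)^(−1/2) = 1.48288.
Kinetic energy: K = (γ − 1)mc² = (1.48288 − 1) × 493.7 MeV = 0.48288 × 493.7 = 238 MeV.

238 MeV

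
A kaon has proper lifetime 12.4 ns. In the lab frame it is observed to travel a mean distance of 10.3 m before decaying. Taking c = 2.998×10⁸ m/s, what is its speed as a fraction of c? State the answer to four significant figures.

Lab distance = (lab lifetime)·v = γτ·βc, so βγ = d/(cτ) = 10.30/(2.998×10⁸ × 1.240×10^-8) = 2.7707.
With βγ = 2.7707: γ² = 1 + (βγ)² = 8.67678, and β = (βγ)/γ = 2.7707/2.94564 = 0.9406.

0.9406c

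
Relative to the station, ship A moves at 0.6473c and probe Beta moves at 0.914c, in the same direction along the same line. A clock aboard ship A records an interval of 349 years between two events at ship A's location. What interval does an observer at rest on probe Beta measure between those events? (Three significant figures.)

Transform ship A's velocity into probe Beta's frame: (0.6473 − 0.914)/(1 − 0.6473·0.914) = −0.2667/0.4083678, so the relative speed is 0.65309c.
At |u| = 0.65309c, γ = (1 − 0.426527)^(−1/2) = 1.3205.
The clock on ship A records proper time, so probe Beta measures Δt = γΔτ = 1.3205 × 349 = 461 years.

461 years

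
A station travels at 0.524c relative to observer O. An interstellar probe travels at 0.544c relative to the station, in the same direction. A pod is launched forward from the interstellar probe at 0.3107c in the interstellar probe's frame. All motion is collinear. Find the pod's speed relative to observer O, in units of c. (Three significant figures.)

0.907c

First combine the pod and interstellar probe (S''→S'): u₁ = (0.3107 + 0.544)/(1 + 0.3107×0.544) = 0.8547/1.1690208 = 0.73112.
Then combine with the station (S'→S): u = (0.73112 + 0.524)/(1 + 0.73112×0.524) = 1.25512/1.38310688 = 0.90746.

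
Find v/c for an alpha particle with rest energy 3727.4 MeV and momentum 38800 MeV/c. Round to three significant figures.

0.995

pc/(mc²) = 38800/3727.4 = 10.409 = βγ = β/√(1−β²).
So β² = x²/(1 + x²) with x = 10.409: x² = 108.347, β² = 108.347/109.347 = 0.990855, β = 0.995.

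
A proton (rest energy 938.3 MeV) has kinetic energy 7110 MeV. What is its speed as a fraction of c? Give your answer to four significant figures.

0.9932c

γ = 1 + K/(mc²) = 1 + 7110/938.3 = 8.5775.
β = √(1 − 1/γ²) = √(1 − 0.0135918) = √0.9864082 = 0.9932.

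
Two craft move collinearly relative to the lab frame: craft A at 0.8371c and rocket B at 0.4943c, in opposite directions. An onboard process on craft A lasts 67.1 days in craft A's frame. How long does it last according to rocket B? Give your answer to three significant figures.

199 days

Transform craft A's velocity into rocket B's frame: (0.8371 + 0.4943)/(1 + 0.8371·0.4943) = 1.3314/1.41377853, so the relative speed is 0.94173c.
γ for this relative speed: γ = 1/√(1 − 0.886855) = 2.9729.
The clock on craft A records proper time, so rocket B measures Δt = γΔτ = 2.9729 × 67.1 = 199 days.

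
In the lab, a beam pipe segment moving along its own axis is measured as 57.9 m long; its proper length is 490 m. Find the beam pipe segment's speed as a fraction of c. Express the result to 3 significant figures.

0.993c

Length contraction gives γ = L₀/L = 490/57.9 = 8.4629.
β = √(1 − 1/γ²) = √0.986038 = 0.993.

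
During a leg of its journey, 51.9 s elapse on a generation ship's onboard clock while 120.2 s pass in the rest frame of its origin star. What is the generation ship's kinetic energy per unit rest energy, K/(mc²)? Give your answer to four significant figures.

γ = Δt/Δτ = 120.2/51.9 = 2.31599.
Since K = (γ−1)mc², K/(mc²) = 2.31599 − 1 = 1.316.

1.316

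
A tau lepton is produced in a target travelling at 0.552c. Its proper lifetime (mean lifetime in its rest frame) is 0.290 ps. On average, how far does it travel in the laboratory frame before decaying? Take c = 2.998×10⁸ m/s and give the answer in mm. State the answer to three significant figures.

0.0576 mm

Lorentz factor: γ = (1 − 0.304704)^(−1/2) = 1.1993.
Lab-frame lifetime: Δt = γτ = 1.1993 × 0.290 ps = 0.3478 ps.
Distance: d = vΔt = 0.552 × 2.998×10⁸ m/s × 3.4780×10^-13 s = 5.76×10^-5 m = 0.0576 mm.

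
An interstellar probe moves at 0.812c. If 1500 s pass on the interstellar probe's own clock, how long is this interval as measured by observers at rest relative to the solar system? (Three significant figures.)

2570 s

β² = 0.659344, so γ = 1/√0.340656 = 1.7133.
Time dilation: Δt = γ·Δτ = 1.7133 × 1500 = 2570 s.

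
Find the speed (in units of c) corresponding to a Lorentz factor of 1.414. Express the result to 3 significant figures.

β = √(1 − 1/γ²) = √(1 − 1/1.999396) = √0.499849 = 0.707.

0.707c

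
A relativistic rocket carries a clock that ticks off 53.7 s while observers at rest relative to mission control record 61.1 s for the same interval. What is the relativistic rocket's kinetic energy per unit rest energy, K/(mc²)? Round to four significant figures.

0.1378

The time-dilation ratio gives γ = 61.1/53.7 = 1.1378.
K/(mc²) = γ − 1 = 1.1378 − 1 = 0.1378.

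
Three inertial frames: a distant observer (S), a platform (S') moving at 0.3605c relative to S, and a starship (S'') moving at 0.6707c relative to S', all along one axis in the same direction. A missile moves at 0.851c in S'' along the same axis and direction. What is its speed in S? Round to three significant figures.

Compose velocities in two stages. Stage 1 (into S'): u₁ = (0.851+0.6707)/(1+0.851×0.6707) = 0.96876.
Stage 2 (into S): u = (0.96876+0.3605)/(1+0.96876×0.3605) = 0.98519, so the speed is 0.985c.

0.985c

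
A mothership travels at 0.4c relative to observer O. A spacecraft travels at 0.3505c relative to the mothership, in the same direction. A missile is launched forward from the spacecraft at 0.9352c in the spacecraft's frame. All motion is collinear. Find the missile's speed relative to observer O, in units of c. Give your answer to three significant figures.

Compose velocities in two stages. Stage 1 (into S'): u₁ = (0.9352+0.3505)/(1+0.9352×0.3505) = 0.9683.
Stage 2 (into S): u = (0.9683+0.4)/(1+0.9683×0.4) = 0.98629, so the speed is 0.986c.

0.986c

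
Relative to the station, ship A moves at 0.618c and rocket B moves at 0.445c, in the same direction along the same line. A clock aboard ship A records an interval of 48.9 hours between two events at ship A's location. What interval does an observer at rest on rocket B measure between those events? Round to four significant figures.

The velocity of ship A relative to rocket B is (0.618 − 0.445)c / (1 − 0.618×0.445) = 0.23862c; relative speed 0.23862c.
At |u| = 0.23862c, γ = (1 − 0.0569395)^(−1/2) = 1.0297.
The clock on ship A records proper time, so rocket B measures Δt = γΔτ = 1.0297 × 48.9 = 50.35 hours.

50.35 hours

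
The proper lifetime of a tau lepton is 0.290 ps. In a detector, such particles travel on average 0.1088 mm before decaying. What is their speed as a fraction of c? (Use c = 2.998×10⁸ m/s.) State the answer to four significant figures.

Lab distance = (lab lifetime)·v = γτ·βc, so βγ = d/(cτ) = 1.088×10^-4/(2.998×10⁸ × 2.900×10^-13) = 1.2514.
With βγ = 1.2514: γ² = 1 + (βγ)² = 2.566, and β = (βγ)/γ = 1.2514/1.60187 = 0.7812.

0.7812c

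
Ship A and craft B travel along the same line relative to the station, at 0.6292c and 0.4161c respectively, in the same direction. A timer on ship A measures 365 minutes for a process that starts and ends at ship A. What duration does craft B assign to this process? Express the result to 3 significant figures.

Transform ship A's velocity into craft B's frame: (0.6292 − 0.4161)/(1 − 0.6292·0.4161) = 0.2131/0.73818988, so the relative speed is 0.28868c.
At |u| = 0.28868c, γ = (1 − 0.0833361)^(−1/2) = 1.0445.
Ship A's interval is proper; time dilation gives Δt_B = γΔτ = 1.0445 × 365 minutes = 381 minutes.

381 minutes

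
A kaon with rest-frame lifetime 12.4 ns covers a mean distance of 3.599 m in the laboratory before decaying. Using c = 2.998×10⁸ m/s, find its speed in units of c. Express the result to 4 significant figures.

d = βγcτ ⇒ βγ = d/(cτ) = 3.599 m / (3.71752 m) = 0.96812.
β = (βγ)/√(1+(βγ)²) = 0.96812/√1.937256 = 0.6956.

0.6956c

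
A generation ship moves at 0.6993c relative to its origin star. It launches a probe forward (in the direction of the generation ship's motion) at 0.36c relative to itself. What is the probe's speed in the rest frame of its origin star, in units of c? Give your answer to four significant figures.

Relativistic velocity addition: u = (u' + v)/(1 + u'v/c²), with u' = 0.36c and v = 0.6993c.
Numerator: 0.36 + 0.6993 = 1.0593. Denominator: 1 + (0.36)(0.6993) = 1.251748.
u = 1.0593/1.251748 = 0.84626, so the speed is 0.8463c.

0.8463c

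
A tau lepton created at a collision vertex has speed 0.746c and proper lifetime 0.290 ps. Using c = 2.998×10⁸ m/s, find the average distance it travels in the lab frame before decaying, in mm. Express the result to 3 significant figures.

γ = 1/√(1 − β²) = 1/√(1 − 0.556516) = 1/√0.443484 = 1/0.665946 = 1.5016.
Lab-frame lifetime: Δt = γτ = 1.5016 × 0.290 ps = 0.43546 ps.
Distance: d = vΔt = 0.746 × 2.998×10⁸ m/s × 4.3546×10^-13 s = 9.74×10^-5 m = 0.0974 mm.

0.0974 mm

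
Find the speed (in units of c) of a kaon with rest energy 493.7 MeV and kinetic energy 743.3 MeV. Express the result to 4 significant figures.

0.9169c

γ = 1 + K/(mc²) = 1 + 743.3/493.7 = 2.5056.
β = √(1 − 1/γ²) = √(1 − 0.159286) = √0.840714 = 0.9169.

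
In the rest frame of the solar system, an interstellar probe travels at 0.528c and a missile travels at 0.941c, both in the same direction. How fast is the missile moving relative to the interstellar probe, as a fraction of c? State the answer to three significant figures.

Transform to the interstellar probe's frame: u' = (u − v)/(1 − uv/c²).
u' = (0.941 − 0.528)/(1 − 0.941×0.528) = 0.413/0.503152 = 0.82083.
Speed in the interstellar probe's frame: 0.821c (in the same direction).

0.821c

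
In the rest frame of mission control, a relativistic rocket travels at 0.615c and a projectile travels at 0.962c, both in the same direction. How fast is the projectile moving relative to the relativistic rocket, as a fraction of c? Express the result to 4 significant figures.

Transform to the relativistic rocket's frame: u' = (u − v)/(1 − uv/c²).
u' = (0.962 − 0.615)/(1 − 0.962×0.615) = 0.347/0.40837 = 0.84972.
Speed in the relativistic rocket's frame: 0.8497c (in the same direction).

0.8497c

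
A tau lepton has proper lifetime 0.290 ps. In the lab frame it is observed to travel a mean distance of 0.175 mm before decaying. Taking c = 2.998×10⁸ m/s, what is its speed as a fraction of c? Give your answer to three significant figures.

Let x = d/(cτ) = 1.750×10^-4 m / (2.998×10⁸ m/s × 2.900×10^-13 s) = 2.0128. Since d = βγcτ, x = βγ = β/√(1−β²).
Solving: β² = x²/(1+x²) = 4.05136/5.05136 = 0.802034, so β = 0.896.

0.896c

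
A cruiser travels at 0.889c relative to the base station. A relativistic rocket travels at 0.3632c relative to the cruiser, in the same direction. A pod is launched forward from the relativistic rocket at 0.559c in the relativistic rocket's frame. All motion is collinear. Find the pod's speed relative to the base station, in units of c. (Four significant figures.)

0.9846c

Apply u = (u'+v)/(1+u'v) twice. Pod in the cruiser frame: (0.559+0.3632)/(1+0.559·0.3632) = 0.9222/1.2030288 = 0.76657c.
That velocity, transformed to the rest frame of the base station: (0.76657+0.889)/(1+0.76657·0.889) = 1.65557/1.68148073 = 0.98459c.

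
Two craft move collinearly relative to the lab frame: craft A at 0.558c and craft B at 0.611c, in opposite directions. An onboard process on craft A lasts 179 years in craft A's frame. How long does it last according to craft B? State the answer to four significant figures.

365.4 years

The velocity of craft A relative to craft B is (0.558 + 0.611)c / (1 + 0.558×0.611) = 0.87178c; relative speed 0.87178c.
γ for this relative speed: γ = 1/√(1 − 0.76) = 2.0412.
The clock on craft A records proper time, so craft B measures Δt = γΔτ = 2.0412 × 179 = 365.4 years.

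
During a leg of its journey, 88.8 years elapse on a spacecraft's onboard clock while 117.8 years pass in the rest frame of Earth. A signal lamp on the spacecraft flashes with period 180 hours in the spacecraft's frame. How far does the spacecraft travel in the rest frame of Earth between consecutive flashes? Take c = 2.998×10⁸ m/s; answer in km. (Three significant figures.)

1.69×10^11 km

From Δt = γΔτ: γ = 117.8/88.8 = 1.32658.
β = √(1 − 1/γ²) = 0.65708. Lab-frame period = γτ = 1.32658×180 hours = 238.78 hours. Distance = βc × γτ = 0.65708 × 2.998×10⁸ m/s × 859608 s = 1.6934×10^14 m = 1.69×10^11 km.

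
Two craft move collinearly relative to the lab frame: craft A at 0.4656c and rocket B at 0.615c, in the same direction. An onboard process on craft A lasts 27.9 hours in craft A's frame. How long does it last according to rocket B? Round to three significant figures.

28.5 hours

Speed of craft A in rocket B's frame: u = (v_A − v_B)/(1 − v_A v_B/c²) = (0.4656 − 0.615)/(1 − 0.4656×0.615) = −0.1494/0.713656 = −0.20934; |u| = 0.20934c.
At |u| = 0.20934c, γ = (1 − 0.0438232)^(−1/2) = 1.0227.
Craft A's interval is proper; time dilation gives Δt_B = γΔτ = 1.0227 × 27.9 hours = 28.5 hours.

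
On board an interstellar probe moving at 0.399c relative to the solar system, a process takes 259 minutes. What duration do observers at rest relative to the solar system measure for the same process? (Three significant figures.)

282 minutes

γ = 1/√(1 − β²) = 1/√(1 − 0.159201) = 1/√0.840799 = 1/0.916951 = 1.0906.
Time dilation: Δt = γ·Δτ = 1.0906 × 259 = 282 minutes.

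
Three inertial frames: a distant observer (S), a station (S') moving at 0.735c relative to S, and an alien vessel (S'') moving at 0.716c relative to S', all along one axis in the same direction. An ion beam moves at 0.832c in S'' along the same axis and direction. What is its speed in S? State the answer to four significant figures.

0.9954c

Apply u = (u'+v)/(1+u'v) twice. Ion beam in the station frame: (0.832+0.716)/(1+0.832·0.716) = 1.548/1.595712 = 0.9701c.
That velocity, transformed to the rest frame of a distant observer: (0.9701+0.735)/(1+0.9701·0.735) = 1.7051/1.7130235 = 0.99537c.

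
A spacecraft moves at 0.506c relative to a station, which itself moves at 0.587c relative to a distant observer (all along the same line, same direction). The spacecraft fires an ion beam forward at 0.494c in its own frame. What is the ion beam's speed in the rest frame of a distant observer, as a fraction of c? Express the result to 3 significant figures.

0.944c

First combine the ion beam and spacecraft (S''→S'): u₁ = (0.494 + 0.506)/(1 + 0.494×0.506) = 1/1.249964 = 0.80002.
Then combine with the station (S'→S): u = (0.80002 + 0.587)/(1 + 0.80002×0.587) = 1.38702/1.46961174 = 0.9438.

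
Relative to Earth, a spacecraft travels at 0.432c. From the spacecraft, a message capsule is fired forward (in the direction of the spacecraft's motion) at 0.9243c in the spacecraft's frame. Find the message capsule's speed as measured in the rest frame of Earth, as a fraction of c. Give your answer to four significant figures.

0.9693c

In units of c, u = (u' + v)/(1 + u'v) with u' = 0.9243 and v = 0.432.
Numerator: 0.9243 + 0.432 = 1.3563. Denominator: 1 + (0.9243)(0.432) = 1.3992976.
u = 1.3563/1.3992976 = 0.96927, so the speed is 0.9693c.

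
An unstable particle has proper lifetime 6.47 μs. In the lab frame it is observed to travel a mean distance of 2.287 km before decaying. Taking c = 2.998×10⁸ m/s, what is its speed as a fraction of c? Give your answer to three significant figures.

Let x = d/(cτ) = 2287 m / (2.998×10⁸ m/s × 6.470×10^-6 s) = 1.179. Since d = βγcτ, x = βγ = β/√(1−β²).
Solving: β² = x²/(1+x²) = 1.39004/2.39004 = 0.581597, so β = 0.763.

0.763c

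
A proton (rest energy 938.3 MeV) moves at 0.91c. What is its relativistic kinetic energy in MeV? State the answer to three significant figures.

γ = 1/√(1 − β²) = 1/√(1 − 0.8281) = 1/√0.1719 = 1/0.414608 = 2.4119.
Kinetic energy: K = (γ − 1)mc² = (2.4119 − 1) × 938.3 MeV = 1.4119 × 938.3 = 1320 MeV.

1320 MeV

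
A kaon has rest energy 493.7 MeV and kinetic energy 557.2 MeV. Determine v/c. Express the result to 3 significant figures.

0.883

K = (γ−1)mc², so γ = 1 + 557.2/493.7 = 2.1286.
Then v/c = √(1 − γ⁻²) = √(1 − 0.220705) = √0.779295 = 0.883.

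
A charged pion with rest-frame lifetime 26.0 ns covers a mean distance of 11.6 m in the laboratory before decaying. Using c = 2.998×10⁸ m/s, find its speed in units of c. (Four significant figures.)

0.8300c

Let x = d/(cτ) = 11.60 m / (2.998×10⁸ m/s × 2.600×10^-8 s) = 1.4882. Since d = βγcτ, x = βγ = β/√(1−β²).
Solving: β² = x²/(1+x²) = 2.21474/3.21474 = 0.688933, so β = 0.8300.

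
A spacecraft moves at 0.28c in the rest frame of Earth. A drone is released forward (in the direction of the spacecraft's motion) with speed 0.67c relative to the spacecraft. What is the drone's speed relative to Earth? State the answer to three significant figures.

0.800c

In units of c, u = (u' + v)/(1 + u'v) with u' = 0.67 and v = 0.28.
Numerator: 0.67 + 0.28 = 0.95. Denominator: 1 + (0.67)(0.28) = 1.1876.
u = 0.95/1.1876 = 0.79993, so the speed is 0.800c.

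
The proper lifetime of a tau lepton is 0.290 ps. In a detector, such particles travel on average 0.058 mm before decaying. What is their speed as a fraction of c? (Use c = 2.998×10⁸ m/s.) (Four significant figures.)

Lab distance = (lab lifetime)·v = γτ·βc, so βγ = d/(cτ) = 5.800×10^-5/(2.998×10⁸ × 2.900×10^-13) = 0.66711.
With βγ = 0.66711: γ² = 1 + (βγ)² = 1.445036, and β = (βγ)/γ = 0.66711/1.2021 = 0.5550.

0.5550c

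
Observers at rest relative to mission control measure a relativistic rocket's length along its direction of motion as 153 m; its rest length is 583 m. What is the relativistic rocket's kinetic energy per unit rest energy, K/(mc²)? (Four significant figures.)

2.810

From L = L₀/γ: γ = 583/153 = 3.81046.
Since K = (γ−1)mc², K/(mc²) = 3.81046 − 1 = 2.810.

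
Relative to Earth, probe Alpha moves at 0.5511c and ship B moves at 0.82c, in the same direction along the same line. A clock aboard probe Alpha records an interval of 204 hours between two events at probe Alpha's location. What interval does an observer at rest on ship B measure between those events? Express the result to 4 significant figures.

The velocity of probe Alpha relative to ship B is (0.5511 − 0.82)c / (1 − 0.5511×0.82) = −0.49061c; relative speed 0.49061c.
At |u| = 0.49061c, γ = (1 − 0.240698)^(−1/2) = 1.1476.
Probe Alpha's interval is proper; time dilation gives Δt_B = γΔτ = 1.1476 × 204 hours = 234.1 hours.

234.1 hours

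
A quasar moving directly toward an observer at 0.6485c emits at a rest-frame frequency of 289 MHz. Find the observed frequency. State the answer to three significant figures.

Relativistic Doppler (source moving toward): f_obs = f_src · √((1+β)/(1−β)).
With β = 0.6485: factor = √(1.6485/0.3515) = 2.1656.
f_obs = 289 × 2.1656 = 626 MHz.

626 MHz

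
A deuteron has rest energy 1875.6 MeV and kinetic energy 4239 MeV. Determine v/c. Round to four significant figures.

γ = 1 + K/(mc²) = 1 + 4239/1875.6 = 3.2601.
β = √(1 − 1/γ²) = √(1 − 0.0940888) = √0.9059112 = 0.9518.

0.9518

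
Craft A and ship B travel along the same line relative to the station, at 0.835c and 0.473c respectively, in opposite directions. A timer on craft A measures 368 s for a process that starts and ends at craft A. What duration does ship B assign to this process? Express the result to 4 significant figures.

Speed of craft A in ship B's frame: u = (v_A + v_B)/(1 + v_A v_B/c²) = (0.835 + 0.473)/(1 + 0.835×0.473) = 1.308/1.394955 = 0.93766; |u| = 0.93766c.
γ for this relative speed: γ = 1/√(1 − 0.879206) = 2.8772.
The clock on craft A records proper time, so ship B measures Δt = γΔτ = 2.8772 × 368 = 1059 s.

1059 s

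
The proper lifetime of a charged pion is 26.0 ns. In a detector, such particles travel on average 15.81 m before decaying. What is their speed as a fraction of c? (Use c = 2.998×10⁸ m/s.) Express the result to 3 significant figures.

Let x = d/(cτ) = 15.81 m / (2.998×10⁸ m/s × 2.600×10^-8 s) = 2.0283. Since d = βγcτ, x = βγ = β/√(1−β²).
Solving: β² = x²/(1+x²) = 4.114/5.114 = 0.804458, so β = 0.897.

0.897c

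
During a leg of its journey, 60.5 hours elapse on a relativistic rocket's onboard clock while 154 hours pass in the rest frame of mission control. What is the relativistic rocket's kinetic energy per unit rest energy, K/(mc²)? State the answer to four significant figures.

The time-dilation ratio gives γ = 154/60.5 = 2.54545.
K/(mc²) = γ − 1 = 2.54545 − 1 = 1.545.

1.545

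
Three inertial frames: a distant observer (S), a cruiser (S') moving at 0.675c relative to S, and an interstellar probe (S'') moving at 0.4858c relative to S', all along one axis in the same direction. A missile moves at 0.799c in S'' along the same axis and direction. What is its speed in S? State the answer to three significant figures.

0.985c

Compose velocities in two stages. Stage 1 (into S'): u₁ = (0.799+0.4858)/(1+0.799×0.4858) = 0.92555.
Stage 2 (into S): u = (0.92555+0.675)/(1+0.92555×0.675) = 0.98511, so the speed is 0.985c.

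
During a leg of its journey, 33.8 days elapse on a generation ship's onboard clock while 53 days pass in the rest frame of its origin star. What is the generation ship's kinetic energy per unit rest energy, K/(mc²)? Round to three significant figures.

0.568

γ = Δt/Δτ = 53/33.8 = 1.56805.
Since K = (γ−1)mc², K/(mc²) = 1.56805 − 1 = 0.568.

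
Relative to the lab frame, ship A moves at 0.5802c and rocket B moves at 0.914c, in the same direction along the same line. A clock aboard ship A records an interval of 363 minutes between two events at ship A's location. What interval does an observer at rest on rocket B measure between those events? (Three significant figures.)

516 minutes

Speed of ship A in rocket B's frame: u = (v_A − v_B)/(1 − v_A v_B/c²) = (0.5802 − 0.914)/(1 − 0.5802×0.914) = −0.3338/0.4696972 = −0.71067; |u| = 0.71067c.
γ for this relative speed: γ = 1/√(1 − 0.505052) = 1.4214.
The clock on ship A records proper time, so rocket B measures Δt = γΔτ = 1.4214 × 363 = 516 minutes.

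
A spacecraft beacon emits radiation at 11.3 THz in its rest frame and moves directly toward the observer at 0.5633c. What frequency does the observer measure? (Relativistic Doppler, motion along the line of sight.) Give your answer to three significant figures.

Relativistic Doppler (source moving toward): f_obs = f_src · √((1+β)/(1−β)).
With β = 0.5633: factor = √(1.5633/0.4367) = 1.892.
f_obs = 11.3 × 1.892 = 21.4 THz.

21.4 THz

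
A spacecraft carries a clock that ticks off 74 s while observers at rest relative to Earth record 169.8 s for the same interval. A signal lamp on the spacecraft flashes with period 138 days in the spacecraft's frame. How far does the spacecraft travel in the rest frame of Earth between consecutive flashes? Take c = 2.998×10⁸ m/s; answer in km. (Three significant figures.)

From Δt = γΔτ: γ = 169.8/74 = 2.29459.
β = √(1 − 1/γ²) = 0.90004. Lab-frame period = γτ = 2.29459×138 days = 316.65 days. Distance = βc × γτ = 0.90004 × 2.998×10⁸ m/s × 27358560 s = 7.3822×10^15 m = 7.38×10^12 km.

7.38×10^12 km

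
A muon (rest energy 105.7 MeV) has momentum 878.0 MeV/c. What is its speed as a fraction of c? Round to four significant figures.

0.9928c

βγ = pc/(mc²) = 878.0/105.7 = 8.3065.
Since γ² = 1 + (βγ)² = 69.9979, γ = √69.9979 = 8.36647, and β = (βγ)/γ = 8.3065/8.36647 = 0.9928.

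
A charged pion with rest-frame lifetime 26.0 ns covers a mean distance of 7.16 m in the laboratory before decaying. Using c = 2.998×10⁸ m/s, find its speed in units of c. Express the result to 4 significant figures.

0.6765c

Let x = d/(cτ) = 7.160 m / (2.998×10⁸ m/s × 2.600×10^-8 s) = 0.91856. Since d = βγcτ, x = βγ = β/√(1−β²).
Solving: β² = x²/(1+x²) = 0.843752/1.843752 = 0.457628, so β = 0.6765.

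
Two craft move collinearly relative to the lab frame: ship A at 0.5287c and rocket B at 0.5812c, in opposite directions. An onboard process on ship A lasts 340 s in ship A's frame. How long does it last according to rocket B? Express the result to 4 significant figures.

Speed of ship A in rocket B's frame: u = (v_A + v_B)/(1 + v_A v_B/c²) = (0.5287 + 0.5812)/(1 + 0.5287×0.5812) = 1.1099/1.30728044 = 0.84901; |u| = 0.84901c.
At |u| = 0.84901c, γ = (1 − 0.720818)^(−1/2) = 1.8926.
Ship A's interval is proper; time dilation gives Δt_B = γΔτ = 1.8926 × 340 s = 643.5 s.

643.5 s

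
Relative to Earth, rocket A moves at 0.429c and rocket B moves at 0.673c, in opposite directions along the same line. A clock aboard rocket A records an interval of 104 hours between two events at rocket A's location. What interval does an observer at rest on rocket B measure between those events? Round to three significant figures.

Transform rocket A's velocity into rocket B's frame: (0.429 + 0.673)/(1 + 0.429·0.673) = 1.102/1.288717, so the relative speed is 0.85511c.
At |u| = 0.85511c, γ = (1 − 0.731213)^(−1/2) = 1.9288.
The clock on rocket A records proper time, so rocket B measures Δt = γΔτ = 1.9288 × 104 = 201 hours.

201 hours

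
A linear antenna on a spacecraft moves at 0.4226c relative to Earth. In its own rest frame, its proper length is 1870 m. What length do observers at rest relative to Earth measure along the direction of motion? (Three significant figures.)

β² = 0.17859076, so γ = 1/√0.82140924 = 1.1034.
Length contraction: L = L₀/γ = 1870/1.1034 = 1690 m.

1690 m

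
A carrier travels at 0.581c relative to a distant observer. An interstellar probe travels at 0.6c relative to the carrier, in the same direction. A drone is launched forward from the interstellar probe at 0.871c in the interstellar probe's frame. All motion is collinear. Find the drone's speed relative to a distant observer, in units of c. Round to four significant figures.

Apply u = (u'+v)/(1+u'v) twice. Drone in the carrier frame: (0.871+0.6)/(1+0.871·0.6) = 1.471/1.5226 = 0.96611c.
That velocity, transformed to the rest frame of a distant observer: (0.96611+0.581)/(1+0.96611·0.581) = 1.54711/1.56130991 = 0.99091c.

0.9909c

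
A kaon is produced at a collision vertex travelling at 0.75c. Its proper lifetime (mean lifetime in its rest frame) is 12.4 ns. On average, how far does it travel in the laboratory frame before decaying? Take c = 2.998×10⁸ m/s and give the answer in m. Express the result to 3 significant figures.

With β = 0.75, γ = 1/√(1 − 0.75²) = 1/√0.4375 = 1.5119.
Lab-frame lifetime: Δt = γτ = 1.5119 × 12.4 ns = 18.748 ns.
Distance: d = vΔt = 0.75 × 2.998×10⁸ m/s × 1.8748×10^-8 s = 4.22 m.

4.22 m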